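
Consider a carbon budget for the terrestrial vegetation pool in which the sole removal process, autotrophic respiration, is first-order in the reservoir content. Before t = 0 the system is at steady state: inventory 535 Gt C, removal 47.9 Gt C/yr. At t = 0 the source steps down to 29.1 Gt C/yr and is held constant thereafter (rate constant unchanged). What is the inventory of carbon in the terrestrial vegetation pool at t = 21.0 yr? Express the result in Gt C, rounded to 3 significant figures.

τ = M₀/F₀ = 535/47.9 = 11.17 yr; rate constant k = 1/τ.
New steady state M_∞ = F₁/k = F₁·τ = 29.1 × 11.17 = 325.02 Gt C.
M(t) = M_∞ + (M₀ − M_∞)·e^(−t/τ); t/τ = 21.0/11.17 = 1.880, so e^(−t/τ) = 0.1526.
M(t) = 325.02 + 210.0 × 0.1526 = 357.06 Gt C.

357 Gt C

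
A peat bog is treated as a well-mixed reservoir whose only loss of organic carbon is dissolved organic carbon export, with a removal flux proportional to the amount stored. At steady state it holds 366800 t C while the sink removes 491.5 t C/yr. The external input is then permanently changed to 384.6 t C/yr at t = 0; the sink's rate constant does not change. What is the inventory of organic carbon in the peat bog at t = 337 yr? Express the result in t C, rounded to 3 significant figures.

338000 t C

The sink rate constant is k = F₀/M₀ = 491.5/366800 = 0.001340 yr⁻¹.
Solving dM/dt = F₁ − kM with M(0) = M₀ gives M(t) = F₁/k + (M₀ − F₁/k)·e^(−kt).
F₁/k = 384.6/0.001340 = 287020 t C; kt = 0.001340 × 337 = 0.4516, e^(−kt) = 0.6366.
M(337) = 287020 + (366800 − 287020) × 0.6366 = 287020 + 50790 = 337810 t C.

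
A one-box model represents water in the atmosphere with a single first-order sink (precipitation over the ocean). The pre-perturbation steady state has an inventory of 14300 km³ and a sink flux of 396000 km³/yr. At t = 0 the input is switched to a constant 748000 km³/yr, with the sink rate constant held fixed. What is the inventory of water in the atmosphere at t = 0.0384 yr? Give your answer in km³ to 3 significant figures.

22600 km³

Residence time τ = M₀/F₀ = 0.03611 yr. The eventual steady state is M_∞ = M₀·(F₁/F₀) = 14300 × 748000/396000 = 27011 km³.
The anomaly ΔM(t) = M(t) − M_∞ decays as ΔM₀·e^(−t/τ) with ΔM₀ = 14300 − 27011 = −12710 km³.
At t = 0.0384 yr, e^(−t/τ) = e^(−1.063) = 0.3453, so ΔM = −4389 km³ and M = 27011 − 4389 = 22622 km³.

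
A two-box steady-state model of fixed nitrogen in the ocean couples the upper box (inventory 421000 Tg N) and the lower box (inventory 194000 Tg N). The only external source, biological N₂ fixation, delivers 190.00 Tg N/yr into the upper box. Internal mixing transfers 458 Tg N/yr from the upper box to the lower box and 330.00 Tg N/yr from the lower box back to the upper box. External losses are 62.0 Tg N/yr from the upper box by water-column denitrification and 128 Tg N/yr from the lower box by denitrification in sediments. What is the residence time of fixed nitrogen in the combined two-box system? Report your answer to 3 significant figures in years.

3240 yr

Residence time in the combined system uses the total inventory and the total *external* removal — internal exchanges between the two boxes cancel.
M_total = 421000 + 194000 = 615000 Tg N.
ΣF_external_out = 62.0 + 128 = 190.00 Tg N/yr.
τ = M_total / ΣF_ext = 615000 / 190.00 = 3237 yr.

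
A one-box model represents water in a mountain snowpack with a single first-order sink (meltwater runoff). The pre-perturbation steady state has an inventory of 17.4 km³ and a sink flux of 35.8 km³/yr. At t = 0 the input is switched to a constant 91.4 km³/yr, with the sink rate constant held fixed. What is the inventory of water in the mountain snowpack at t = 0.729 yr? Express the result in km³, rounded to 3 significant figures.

Residence time τ = M₀/F₀ = 0.4860 yr. The eventual steady state is M_∞ = M₀·(F₁/F₀) = 17.4 × 91.4/35.8 = 44.423 km³.
The anomaly ΔM(t) = M(t) − M_∞ decays as ΔM₀·e^(−t/τ) with ΔM₀ = 17.4 − 44.423 = −27.02 km³.
At t = 0.729 yr, e^(−t/τ) = e^(−1.500) = 0.2232, so ΔM = −6.030 km³ and M = 44.423 − 6.030 = 38.393 km³.

38.4 km³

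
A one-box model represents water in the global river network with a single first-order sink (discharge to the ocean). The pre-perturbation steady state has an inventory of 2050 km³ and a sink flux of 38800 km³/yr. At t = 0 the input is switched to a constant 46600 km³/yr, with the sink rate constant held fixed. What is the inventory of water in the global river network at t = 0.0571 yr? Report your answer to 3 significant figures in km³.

Residence time τ = M₀/F₀ = 0.05284 yr. The eventual steady state is M_∞ = M₀·(F₁/F₀) = 2050 × 46600/38800 = 2462.1 km³.
The anomaly ΔM(t) = M(t) − M_∞ decays as ΔM₀·e^(−t/τ) with ΔM₀ = 2050 − 2462.1 = −412.1 km³.
At t = 0.0571 yr, e^(−t/τ) = e^(−1.081) = 0.3394, so ΔM = −139.9 km³ and M = 2462.1 − 139.9 = 2322.3 km³.

2320 km³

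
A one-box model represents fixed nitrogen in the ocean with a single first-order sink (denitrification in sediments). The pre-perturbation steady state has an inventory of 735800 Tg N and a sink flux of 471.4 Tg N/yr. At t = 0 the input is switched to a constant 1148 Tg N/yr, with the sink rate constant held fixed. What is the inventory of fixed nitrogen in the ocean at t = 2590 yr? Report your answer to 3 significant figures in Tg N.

Residence time τ = M₀/F₀ = 1561 yr. The eventual steady state is M_∞ = M₀·(F₁/F₀) = 735800 × 1148/471.4 = 1.7919×10^6 Tg N.
The anomaly ΔM(t) = M(t) − M_∞ decays as ΔM₀·e^(−t/τ) with ΔM₀ = 735800 − 1.7919×10^6 = −1.056×10^6 Tg N.
At t = 2590 yr, e^(−t/τ) = e^(−1.659) = 0.1903, so ΔM = −200900 Tg N and M = 1.7919×10^6 − 200900 = 1.5910×10^6 Tg N.

1.59×10^6 Tg N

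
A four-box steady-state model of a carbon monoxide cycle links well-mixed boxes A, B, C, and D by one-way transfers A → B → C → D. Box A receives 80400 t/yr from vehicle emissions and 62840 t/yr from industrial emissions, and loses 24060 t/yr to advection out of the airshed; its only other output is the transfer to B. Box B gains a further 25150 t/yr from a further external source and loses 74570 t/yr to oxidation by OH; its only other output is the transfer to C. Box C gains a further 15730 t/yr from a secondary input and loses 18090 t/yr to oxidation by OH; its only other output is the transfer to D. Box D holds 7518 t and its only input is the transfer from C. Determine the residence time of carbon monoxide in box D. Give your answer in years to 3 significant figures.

Box A: F(A→B) = (80400 + 62840) − 24060 = 119180 t/yr.
Box B: F(B→C) = (119180 + 25150) − 74570 = 69760 t/yr.
Box C: F(C→D) = (69760 + 15730) − 18090 = 67400 t/yr.
Box D throughput = its input = 67400 t/yr; τ = 7518 / 67400 = 0.1115 yr.

0.112 yr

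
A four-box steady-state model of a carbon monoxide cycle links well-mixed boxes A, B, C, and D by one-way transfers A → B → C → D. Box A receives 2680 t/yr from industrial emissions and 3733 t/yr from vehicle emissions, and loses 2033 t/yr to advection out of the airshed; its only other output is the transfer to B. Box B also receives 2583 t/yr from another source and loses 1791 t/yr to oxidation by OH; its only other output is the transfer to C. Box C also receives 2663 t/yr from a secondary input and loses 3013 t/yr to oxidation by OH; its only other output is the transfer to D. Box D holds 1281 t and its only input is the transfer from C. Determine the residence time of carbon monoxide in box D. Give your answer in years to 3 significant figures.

Box A: F(A→B) = (2680 + 3733) − 2033 = 4380.0 t/yr.
Box B: F(B→C) = (4380.0 + 2583) − 1791 = 5172.0 t/yr.
Box C: F(C→D) = (5172.0 + 2663) − 3013 = 4822.0 t/yr.
Box D throughput = its input = 4822.0 t/yr; τ = 1281 / 4822.0 = 0.2657 yr.

0.266 yr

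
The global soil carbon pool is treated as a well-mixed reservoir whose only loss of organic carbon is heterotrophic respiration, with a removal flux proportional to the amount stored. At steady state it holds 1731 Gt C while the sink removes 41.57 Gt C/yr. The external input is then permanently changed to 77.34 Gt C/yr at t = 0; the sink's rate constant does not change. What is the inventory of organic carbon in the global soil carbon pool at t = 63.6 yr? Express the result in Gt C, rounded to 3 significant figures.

τ = M₀/F₀ = 1731/41.57 = 41.64 yr; rate constant k = 1/τ.
New steady state M_∞ = F₁/k = F₁·τ = 77.34 × 41.64 = 3220.5 Gt C.
M(t) = M_∞ + (M₀ − M_∞)·e^(−t/τ); t/τ = 63.6/41.64 = 1.527, so e^(−t/τ) = 0.2171.
M(t) = 3220.5 − 1489 × 0.2171 = 2897.1 Gt C.

2900 Gt C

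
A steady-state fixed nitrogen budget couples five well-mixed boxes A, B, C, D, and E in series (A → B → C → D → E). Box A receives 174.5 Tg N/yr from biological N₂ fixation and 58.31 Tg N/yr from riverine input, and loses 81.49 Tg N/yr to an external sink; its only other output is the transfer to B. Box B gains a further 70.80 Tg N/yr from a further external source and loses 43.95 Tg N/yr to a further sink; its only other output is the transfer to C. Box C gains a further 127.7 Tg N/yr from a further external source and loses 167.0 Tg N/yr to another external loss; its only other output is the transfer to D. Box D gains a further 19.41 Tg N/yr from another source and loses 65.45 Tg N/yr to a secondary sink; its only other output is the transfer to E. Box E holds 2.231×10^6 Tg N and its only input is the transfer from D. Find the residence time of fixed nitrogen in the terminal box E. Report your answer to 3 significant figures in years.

Box A: F(A→B) = (174.5 + 58.31) − 81.49 = 151.32 Tg N/yr.
Box B: F(B→C) = (151.32 + 70.80) − 43.95 = 178.17 Tg N/yr.
Box C: F(C→D) = (178.17 + 127.7) − 167.0 = 138.87 Tg N/yr.
Box D: F(D→E) = (138.87 + 19.41) − 65.45 = 92.830 Tg N/yr.
Box E throughput = its input = 92.830 Tg N/yr; τ = 2.231×10^6 / 92.830 = 24030 yr.

24000 yr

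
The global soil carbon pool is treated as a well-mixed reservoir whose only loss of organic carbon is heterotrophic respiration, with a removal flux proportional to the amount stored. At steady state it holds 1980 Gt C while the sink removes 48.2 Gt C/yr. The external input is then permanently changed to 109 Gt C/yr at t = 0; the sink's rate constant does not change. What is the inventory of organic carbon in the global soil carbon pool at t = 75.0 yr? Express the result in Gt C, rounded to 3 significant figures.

4080 Gt C

The sink rate constant is k = F₀/M₀ = 48.2/1980 = 0.02434 yr⁻¹.
Solving dM/dt = F₁ − kM with M(0) = M₀ gives M(t) = F₁/k + (M₀ − F₁/k)·e^(−kt).
F₁/k = 109/0.02434 = 4477.6 Gt C; kt = 0.02434 × 75.0 = 1.826, e^(−kt) = 0.1611.
M(75.0) = 4477.6 + (1980 − 4477.6) × 0.1611 = 4477.6 − 402.4 = 4075.2 Gt C.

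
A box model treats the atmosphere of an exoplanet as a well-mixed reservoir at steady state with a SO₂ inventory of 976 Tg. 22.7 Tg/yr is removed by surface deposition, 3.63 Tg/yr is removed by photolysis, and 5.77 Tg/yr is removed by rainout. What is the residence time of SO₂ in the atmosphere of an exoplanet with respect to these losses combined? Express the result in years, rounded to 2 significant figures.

30 yr

Total removal = 22.70 + 3.630 + 5.770 = 32.100 Tg/yr.
τ = M / ΣF_out = 976 / 32.100 = 30.40 yr.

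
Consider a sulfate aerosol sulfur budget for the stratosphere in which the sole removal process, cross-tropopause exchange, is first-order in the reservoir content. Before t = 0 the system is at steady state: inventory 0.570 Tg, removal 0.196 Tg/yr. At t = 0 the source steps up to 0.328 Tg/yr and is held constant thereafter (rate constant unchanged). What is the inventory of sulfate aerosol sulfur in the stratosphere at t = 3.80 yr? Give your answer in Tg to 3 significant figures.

0.850 Tg

The sink rate constant is k = F₀/M₀ = 0.196/0.570 = 0.3439 yr⁻¹.
Solving dM/dt = F₁ − kM with M(0) = M₀ gives M(t) = F₁/k + (M₀ − F₁/k)·e^(−kt).
F₁/k = 0.328/0.3439 = 0.95388 Tg; kt = 0.3439 × 3.80 = 1.307, e^(−kt) = 0.2707.
M(3.80) = 0.95388 + (0.570 − 0.95388) × 0.2707 = 0.95388 − 0.1039 = 0.84995 Tg.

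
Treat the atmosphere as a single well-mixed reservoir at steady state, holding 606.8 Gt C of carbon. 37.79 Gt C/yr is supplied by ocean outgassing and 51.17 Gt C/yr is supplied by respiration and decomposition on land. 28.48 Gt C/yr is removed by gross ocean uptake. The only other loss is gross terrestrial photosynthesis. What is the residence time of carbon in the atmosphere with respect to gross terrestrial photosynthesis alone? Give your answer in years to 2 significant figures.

10 yr

At steady state ΣF_in = ΣF_out.
ΣF_in = 37.79 + 51.17 = 88.960 Gt C/yr.
Gross terrestrial photosynthesis flux = ΣF_in − (28.48) = 88.960 − 28.48 = 60.48 Gt C/yr.
τ = M / F = 606.8 / 60.48 = 10.03 yr.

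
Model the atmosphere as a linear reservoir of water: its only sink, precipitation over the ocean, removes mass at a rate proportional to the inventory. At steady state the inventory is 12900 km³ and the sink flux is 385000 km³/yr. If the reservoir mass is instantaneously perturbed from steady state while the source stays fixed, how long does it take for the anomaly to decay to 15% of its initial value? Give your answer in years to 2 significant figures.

0.064 yr

For a linear reservoir the anomaly decays as exp(−t/τ) with τ = M/F = 12900/385000 = 0.03351 yr.
exp(−t/τ) = 0.15 ⇒ t = −τ ln(0.15) = 0.03351 × 1.897 = 0.06357 yr.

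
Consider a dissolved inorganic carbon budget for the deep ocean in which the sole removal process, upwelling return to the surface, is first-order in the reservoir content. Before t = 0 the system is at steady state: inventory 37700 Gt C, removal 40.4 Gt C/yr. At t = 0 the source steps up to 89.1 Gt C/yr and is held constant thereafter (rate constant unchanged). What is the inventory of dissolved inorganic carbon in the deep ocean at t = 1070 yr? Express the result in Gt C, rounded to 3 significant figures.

The sink rate constant is k = F₀/M₀ = 40.4/37700 = 0.001072 yr⁻¹.
Solving dM/dt = F₁ − kM with M(0) = M₀ gives M(t) = F₁/k + (M₀ − F₁/k)·e^(−kt).
F₁/k = 89.1/0.001072 = 83145 Gt C; kt = 0.001072 × 1070 = 1.147, e^(−kt) = 0.3177.
M(1070) = 83145 + (37700 − 83145) × 0.3177 = 83145 − 14440 = 68707 Gt C.

68700 Gt C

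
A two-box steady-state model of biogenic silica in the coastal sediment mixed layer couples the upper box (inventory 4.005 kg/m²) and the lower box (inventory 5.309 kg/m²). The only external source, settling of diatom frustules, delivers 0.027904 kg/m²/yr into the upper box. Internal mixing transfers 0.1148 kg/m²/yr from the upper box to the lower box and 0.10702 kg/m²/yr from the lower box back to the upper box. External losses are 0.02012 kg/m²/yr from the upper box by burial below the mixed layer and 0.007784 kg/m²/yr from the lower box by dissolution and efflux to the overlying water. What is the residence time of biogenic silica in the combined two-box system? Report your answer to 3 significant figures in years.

334 yr

Treat the two boxes together as one reservoir: the mixing fluxes between them are internal recycling, so τ = ΣM / Σ(external losses).
M_total = 4.005 + 5.309 = 9.3140 kg/m².
ΣF_external_out = 0.02012 + 0.007784 = 0.027904 kg/m²/yr.
τ = M_total / ΣF_ext = 9.3140 / 0.027904 = 333.8 yr.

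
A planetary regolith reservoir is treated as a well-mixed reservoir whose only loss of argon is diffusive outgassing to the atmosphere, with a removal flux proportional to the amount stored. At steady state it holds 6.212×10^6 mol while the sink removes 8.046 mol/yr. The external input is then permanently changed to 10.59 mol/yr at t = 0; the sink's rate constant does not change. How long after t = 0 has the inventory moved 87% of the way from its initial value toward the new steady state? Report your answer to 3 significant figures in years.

1.58×10^6 yr

τ = M₀/F₀ = 6.212×10^6/8.046 = 772100 yr.
The remaining gap fraction is e^(−t/τ); 87% covered ⇒ e^(−t/τ) = 0.130.
t = −τ ln(0.130) = 772100 × 2.040 = 1.575×10^6 yr.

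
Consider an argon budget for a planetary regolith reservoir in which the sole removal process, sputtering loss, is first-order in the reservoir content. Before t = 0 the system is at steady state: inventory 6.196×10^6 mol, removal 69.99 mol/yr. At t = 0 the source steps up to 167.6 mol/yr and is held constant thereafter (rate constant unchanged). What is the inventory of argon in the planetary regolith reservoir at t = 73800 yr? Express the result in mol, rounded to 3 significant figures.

τ = M₀/F₀ = 6.196×10^6/69.99 = 88530 yr; rate constant k = 1/τ.
New steady state M_∞ = F₁/k = F₁·τ = 167.6 × 88530 = 1.4837×10^7 mol.
M(t) = M_∞ + (M₀ − M_∞)·e^(−t/τ); t/τ = 73800/88530 = 0.8336, so e^(−t/τ) = 0.4345.
M(t) = 1.4837×10^7 − 8.641×10^6 × 0.4345 = 1.1083×10^7 mol.

1.11×10^7 mol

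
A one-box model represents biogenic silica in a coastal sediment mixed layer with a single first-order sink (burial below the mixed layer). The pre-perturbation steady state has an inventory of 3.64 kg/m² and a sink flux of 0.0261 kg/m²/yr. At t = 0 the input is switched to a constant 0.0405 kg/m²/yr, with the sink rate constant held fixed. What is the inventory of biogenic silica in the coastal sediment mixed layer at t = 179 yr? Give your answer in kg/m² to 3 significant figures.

5.09 kg/m²

Residence time τ = M₀/F₀ = 139.5 yr. The eventual steady state is M_∞ = M₀·(F₁/F₀) = 3.64 × 0.0405/0.0261 = 5.6483 kg/m².
The anomaly ΔM(t) = M(t) − M_∞ decays as ΔM₀·e^(−t/τ) with ΔM₀ = 3.64 − 5.6483 = −2.008 kg/m².
At t = 179 yr, e^(−t/τ) = e^(−1.283) = 0.2771, so ΔM = −0.5564 kg/m² and M = 5.6483 − 0.5564 = 5.0918 kg/m².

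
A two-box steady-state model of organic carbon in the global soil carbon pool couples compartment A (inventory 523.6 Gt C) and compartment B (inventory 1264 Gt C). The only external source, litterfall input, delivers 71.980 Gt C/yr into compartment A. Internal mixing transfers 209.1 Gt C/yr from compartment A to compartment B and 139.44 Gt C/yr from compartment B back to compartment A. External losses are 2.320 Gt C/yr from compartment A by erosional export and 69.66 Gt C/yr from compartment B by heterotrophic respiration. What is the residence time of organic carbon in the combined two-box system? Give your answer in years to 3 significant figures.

24.8 yr

Residence time in the combined system uses the total inventory and the total *external* removal — internal exchanges between the two boxes cancel.
M_total = 523.6 + 1264 = 1787.6 Gt C.
ΣF_external_out = 2.320 + 69.66 = 71.980 Gt C/yr.
τ = M_total / ΣF_ext = 1787.6 / 71.980 = 24.83 yr.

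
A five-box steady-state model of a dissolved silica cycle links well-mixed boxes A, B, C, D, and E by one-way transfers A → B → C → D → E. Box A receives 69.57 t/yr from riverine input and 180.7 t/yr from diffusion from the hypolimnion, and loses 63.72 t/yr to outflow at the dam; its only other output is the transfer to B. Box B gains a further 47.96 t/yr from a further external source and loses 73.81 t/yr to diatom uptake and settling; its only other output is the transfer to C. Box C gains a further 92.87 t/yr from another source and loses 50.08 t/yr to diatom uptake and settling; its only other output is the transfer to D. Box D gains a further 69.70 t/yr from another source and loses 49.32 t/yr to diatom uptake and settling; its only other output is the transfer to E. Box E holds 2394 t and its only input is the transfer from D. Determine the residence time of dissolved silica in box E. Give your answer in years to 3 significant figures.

10.7 yr

Box A: F(A→B) = (69.57 + 180.7) − 63.72 = 186.55 t/yr.
Box B: F(B→C) = (186.55 + 47.96) − 73.81 = 160.70 t/yr.
Box C: F(C→D) = (160.70 + 92.87) − 50.08 = 203.49 t/yr.
Box D: F(D→E) = (203.49 + 69.70) − 49.32 = 223.87 t/yr.
Box E throughput = its input = 223.87 t/yr; τ = 2394 / 223.87 = 10.69 yr.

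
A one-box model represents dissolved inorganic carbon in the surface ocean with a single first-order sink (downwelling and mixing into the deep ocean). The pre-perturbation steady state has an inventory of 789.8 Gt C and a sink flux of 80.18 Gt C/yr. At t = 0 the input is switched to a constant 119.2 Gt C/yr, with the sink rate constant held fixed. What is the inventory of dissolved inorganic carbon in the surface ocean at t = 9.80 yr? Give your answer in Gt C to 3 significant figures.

1030 Gt C

τ = M₀/F₀ = 789.8/80.18 = 9.850 yr; rate constant k = 1/τ.
New steady state M_∞ = F₁/k = F₁·τ = 119.2 × 9.850 = 1174.2 Gt C.
M(t) = M_∞ + (M₀ − M_∞)·e^(−t/τ); t/τ = 9.80/9.850 = 0.9949, so e^(−t/τ) = 0.3698.
M(t) = 1174.2 − 384.4 × 0.3698 = 1032.0 Gt C.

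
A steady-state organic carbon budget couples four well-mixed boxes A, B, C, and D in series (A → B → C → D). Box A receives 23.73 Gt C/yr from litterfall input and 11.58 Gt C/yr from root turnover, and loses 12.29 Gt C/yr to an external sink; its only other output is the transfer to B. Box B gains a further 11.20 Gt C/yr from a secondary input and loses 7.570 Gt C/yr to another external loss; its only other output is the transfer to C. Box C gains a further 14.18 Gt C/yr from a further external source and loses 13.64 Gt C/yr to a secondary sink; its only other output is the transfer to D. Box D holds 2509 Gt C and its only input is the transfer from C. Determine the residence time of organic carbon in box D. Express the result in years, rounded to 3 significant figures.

92.3 yr

Box A: F(A→B) = (23.73 + 11.58) − 12.29 = 23.020 Gt C/yr.
Box B: F(B→C) = (23.020 + 11.20) − 7.570 = 26.650 Gt C/yr.
Box C: F(C→D) = (26.650 + 14.18) − 13.64 = 27.190 Gt C/yr.
Box D throughput = its input = 27.190 Gt C/yr; τ = 2509 / 27.190 = 92.28 yr.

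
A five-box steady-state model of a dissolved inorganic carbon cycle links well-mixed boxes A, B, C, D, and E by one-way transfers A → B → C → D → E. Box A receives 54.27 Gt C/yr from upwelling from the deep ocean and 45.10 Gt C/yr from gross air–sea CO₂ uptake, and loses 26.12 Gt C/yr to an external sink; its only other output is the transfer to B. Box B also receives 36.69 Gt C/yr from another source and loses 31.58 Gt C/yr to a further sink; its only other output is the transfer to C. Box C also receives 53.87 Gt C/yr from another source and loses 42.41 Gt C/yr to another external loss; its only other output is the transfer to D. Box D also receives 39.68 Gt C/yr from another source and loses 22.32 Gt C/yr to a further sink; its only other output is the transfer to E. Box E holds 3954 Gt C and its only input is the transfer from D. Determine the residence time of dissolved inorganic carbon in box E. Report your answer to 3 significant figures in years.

36.9 yr

Box A: F(A→B) = (54.27 + 45.10) − 26.12 = 73.250 Gt C/yr.
Box B: F(B→C) = (73.250 + 36.69) − 31.58 = 78.360 Gt C/yr.
Box C: F(C→D) = (78.360 + 53.87) − 42.41 = 89.820 Gt C/yr.
Box D: F(D→E) = (89.820 + 39.68) − 22.32 = 107.18 Gt C/yr.
Box E throughput = its input = 107.18 Gt C/yr; τ = 3954 / 107.18 = 36.89 yr.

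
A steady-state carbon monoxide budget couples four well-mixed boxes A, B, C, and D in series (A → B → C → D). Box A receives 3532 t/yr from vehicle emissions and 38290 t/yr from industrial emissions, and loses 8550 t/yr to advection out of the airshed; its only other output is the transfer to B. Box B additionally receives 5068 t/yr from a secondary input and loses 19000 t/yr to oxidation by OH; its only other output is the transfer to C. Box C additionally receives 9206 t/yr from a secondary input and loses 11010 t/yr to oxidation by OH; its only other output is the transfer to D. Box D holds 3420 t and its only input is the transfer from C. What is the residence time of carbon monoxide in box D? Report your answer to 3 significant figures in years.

Box A: F(A→B) = (3532 + 38290) − 8550 = 33272 t/yr.
Box B: F(B→C) = (33272 + 5068) − 19000 = 19340 t/yr.
Box C: F(C→D) = (19340 + 9206) − 11010 = 17536 t/yr.
Box D throughput = its input = 17536 t/yr; τ = 3420 / 17536 = 0.1950 yr.

0.195 yr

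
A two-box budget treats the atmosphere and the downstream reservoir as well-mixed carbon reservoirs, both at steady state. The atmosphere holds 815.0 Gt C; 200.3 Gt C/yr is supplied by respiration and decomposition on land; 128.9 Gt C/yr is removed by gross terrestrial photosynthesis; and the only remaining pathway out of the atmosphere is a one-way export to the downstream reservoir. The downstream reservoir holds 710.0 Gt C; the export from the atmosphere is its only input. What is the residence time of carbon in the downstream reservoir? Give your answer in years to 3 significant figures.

9.94 yr

Balance the atmosphere: ΣF_in = 200.30 Gt C/yr.
Export to the downstream reservoir = ΣF_in − (128.9) = 71.400 Gt C/yr.
At steady state the output of the downstream reservoir equals its input, 71.400 Gt C/yr.
τ = M / F = 710.0 / 71.400 = 9.944 yr.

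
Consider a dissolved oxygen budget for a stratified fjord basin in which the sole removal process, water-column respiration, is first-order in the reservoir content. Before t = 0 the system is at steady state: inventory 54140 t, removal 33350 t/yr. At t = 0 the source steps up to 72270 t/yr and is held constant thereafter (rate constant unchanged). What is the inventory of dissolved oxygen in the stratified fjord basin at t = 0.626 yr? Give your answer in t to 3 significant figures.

74400 t

τ = M₀/F₀ = 54140/33350 = 1.623 yr; rate constant k = 1/τ.
New steady state M_∞ = F₁/k = F₁·τ = 72270 × 1.623 = 117320 t.
M(t) = M_∞ + (M₀ − M_∞)·e^(−t/τ); t/τ = 0.626/1.623 = 0.3856, so e^(−t/τ) = 0.6800.
M(t) = 117320 − 63180 × 0.6800 = 74356 t.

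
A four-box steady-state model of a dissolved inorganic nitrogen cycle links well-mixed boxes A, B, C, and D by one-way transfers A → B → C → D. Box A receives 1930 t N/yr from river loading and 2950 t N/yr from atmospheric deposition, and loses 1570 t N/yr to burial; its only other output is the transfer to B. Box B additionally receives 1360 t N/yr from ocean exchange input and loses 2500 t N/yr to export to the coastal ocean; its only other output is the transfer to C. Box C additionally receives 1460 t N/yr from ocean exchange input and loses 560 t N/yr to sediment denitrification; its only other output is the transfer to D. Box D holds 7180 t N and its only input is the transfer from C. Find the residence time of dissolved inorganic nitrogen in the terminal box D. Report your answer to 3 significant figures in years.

2.34 yr

Box A: F(A→B) = (1930 + 2950) − 1570 = 3310.0 t N/yr.
Box B: F(B→C) = (3310.0 + 1360) − 2500 = 2170.0 t N/yr.
Box C: F(C→D) = (2170.0 + 1460) − 560 = 3070.0 t N/yr.
Box D throughput = its input = 3070.0 t N/yr; τ = 7180 / 3070.0 = 2.339 yr.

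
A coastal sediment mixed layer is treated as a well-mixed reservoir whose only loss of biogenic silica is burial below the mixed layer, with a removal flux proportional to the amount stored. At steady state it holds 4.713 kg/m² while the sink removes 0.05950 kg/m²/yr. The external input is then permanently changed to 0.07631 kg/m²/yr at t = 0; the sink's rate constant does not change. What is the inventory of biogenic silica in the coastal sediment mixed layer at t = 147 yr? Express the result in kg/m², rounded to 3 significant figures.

The sink rate constant is k = F₀/M₀ = 0.05950/4.713 = 0.01262 yr⁻¹.
Solving dM/dt = F₁ − kM with M(0) = M₀ gives M(t) = F₁/k + (M₀ − F₁/k)·e^(−kt).
F₁/k = 0.07631/0.01262 = 6.0445 kg/m²; kt = 0.01262 × 147 = 1.856, e^(−kt) = 0.1563.
M(147) = 6.0445 + (4.713 − 6.0445) × 0.1563 = 6.0445 − 0.2081 = 5.8364 kg/m².

5.84 kg/m²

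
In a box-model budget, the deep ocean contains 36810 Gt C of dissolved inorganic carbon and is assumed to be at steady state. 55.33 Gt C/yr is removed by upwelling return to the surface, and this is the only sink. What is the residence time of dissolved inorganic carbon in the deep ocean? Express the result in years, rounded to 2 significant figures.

670 yr

τ = M / F = 36810 / 55.33 = 665.3 yr.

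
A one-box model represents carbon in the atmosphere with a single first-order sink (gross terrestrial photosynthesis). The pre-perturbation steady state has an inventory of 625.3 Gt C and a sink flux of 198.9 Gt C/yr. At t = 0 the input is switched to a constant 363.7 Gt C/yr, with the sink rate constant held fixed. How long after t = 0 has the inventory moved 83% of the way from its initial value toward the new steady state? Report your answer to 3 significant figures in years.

τ = M₀/F₀ = 625.3/198.9 = 3.144 yr.
The remaining gap fraction is e^(−t/τ); 83% covered ⇒ e^(−t/τ) = 0.170.
t = −τ ln(0.170) = 3.144 × 1.772 = 5.571 yr.

5.57 yr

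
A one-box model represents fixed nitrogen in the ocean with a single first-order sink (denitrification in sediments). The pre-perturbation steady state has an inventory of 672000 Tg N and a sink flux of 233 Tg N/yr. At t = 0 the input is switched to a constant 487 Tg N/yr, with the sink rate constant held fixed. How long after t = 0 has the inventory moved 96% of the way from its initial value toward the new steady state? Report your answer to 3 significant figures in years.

9280 yr

τ = M₀/F₀ = 672000/233 = 2884 yr.
The remaining gap fraction is e^(−t/τ); 96% covered ⇒ e^(−t/τ) = 0.0400.
t = −τ ln(0.0400) = 2884 × 3.219 = 9284 yr.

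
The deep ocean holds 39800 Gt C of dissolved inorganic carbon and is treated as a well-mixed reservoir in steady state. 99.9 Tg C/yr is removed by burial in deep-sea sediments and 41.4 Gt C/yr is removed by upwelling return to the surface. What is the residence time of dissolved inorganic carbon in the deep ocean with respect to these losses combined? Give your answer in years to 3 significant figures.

959 yr

Convert the burial in deep-sea sediments flux: 99.9 Tg C/yr = 0.09990 Gt C/yr.
Total removal = 0.09990 + 41.40 = 41.500 Gt C/yr.
τ = M / ΣF_out = 39800 / 41.500 = 959.0 yr.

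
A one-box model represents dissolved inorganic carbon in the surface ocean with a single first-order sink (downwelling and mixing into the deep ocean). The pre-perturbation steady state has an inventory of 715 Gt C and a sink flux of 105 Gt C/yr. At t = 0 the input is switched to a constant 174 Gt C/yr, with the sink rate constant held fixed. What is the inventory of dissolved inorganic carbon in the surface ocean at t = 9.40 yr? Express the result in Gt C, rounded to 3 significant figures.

1070 Gt C

The sink rate constant is k = F₀/M₀ = 105/715 = 0.1469 yr⁻¹.
Solving dM/dt = F₁ − kM with M(0) = M₀ gives M(t) = F₁/k + (M₀ − F₁/k)·e^(−kt).
F₁/k = 174/0.1469 = 1184.9 Gt C; kt = 0.1469 × 9.40 = 1.380, e^(−kt) = 0.2515.
M(9.40) = 1184.9 + (715 − 1184.9) × 0.2515 = 1184.9 − 118.2 = 1066.7 Gt C.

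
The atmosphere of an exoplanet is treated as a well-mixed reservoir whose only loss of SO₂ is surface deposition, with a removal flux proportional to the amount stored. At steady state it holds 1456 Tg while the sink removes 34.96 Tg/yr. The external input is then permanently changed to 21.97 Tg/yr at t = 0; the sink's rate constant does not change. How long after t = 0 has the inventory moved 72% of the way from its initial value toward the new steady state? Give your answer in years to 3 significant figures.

τ = M₀/F₀ = 1456/34.96 = 41.65 yr.
The remaining gap fraction is e^(−t/τ); 72% covered ⇒ e^(−t/τ) = 0.280.
t = −τ ln(0.280) = 41.65 × 1.273 = 53.02 yr.

53.0 yr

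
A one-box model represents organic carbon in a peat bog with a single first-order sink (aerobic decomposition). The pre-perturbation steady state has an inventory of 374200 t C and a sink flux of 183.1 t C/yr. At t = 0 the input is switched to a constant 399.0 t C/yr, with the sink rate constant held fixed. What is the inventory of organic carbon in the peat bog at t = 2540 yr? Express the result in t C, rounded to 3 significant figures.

688000 t C

τ = M₀/F₀ = 374200/183.1 = 2044 yr; rate constant k = 1/τ.
New steady state M_∞ = F₁/k = F₁·τ = 399.0 × 2044 = 815430 t C.
M(t) = M_∞ + (M₀ − M_∞)·e^(−t/τ); t/τ = 2540/2044 = 1.243, so e^(−t/τ) = 0.2886.
M(t) = 815430 − 441200 × 0.2886 = 688110 t C.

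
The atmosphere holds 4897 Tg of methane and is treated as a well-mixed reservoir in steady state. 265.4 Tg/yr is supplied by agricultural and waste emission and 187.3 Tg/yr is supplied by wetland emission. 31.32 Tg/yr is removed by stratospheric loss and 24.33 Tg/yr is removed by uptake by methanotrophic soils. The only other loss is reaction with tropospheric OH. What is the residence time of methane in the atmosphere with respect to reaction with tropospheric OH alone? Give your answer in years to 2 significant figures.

At steady state ΣF_in = ΣF_out.
ΣF_in = 265.4 + 187.3 = 452.70 Tg/yr.
Reaction with tropospheric OH flux = ΣF_in − (31.32 + 24.33) = 452.70 − 55.65 = 397.1 Tg/yr.
τ = M / F = 4897 / 397.1 = 12.33 yr.

12 yr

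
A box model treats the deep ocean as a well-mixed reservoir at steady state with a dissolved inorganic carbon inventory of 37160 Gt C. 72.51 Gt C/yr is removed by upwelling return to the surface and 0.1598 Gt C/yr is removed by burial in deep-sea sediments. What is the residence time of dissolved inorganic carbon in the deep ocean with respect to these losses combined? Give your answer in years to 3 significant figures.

Total removal = 72.51 + 0.1598 = 72.670 Gt C/yr.
τ = M / ΣF_out = 37160 / 72.670 = 511.4 yr.

511 yr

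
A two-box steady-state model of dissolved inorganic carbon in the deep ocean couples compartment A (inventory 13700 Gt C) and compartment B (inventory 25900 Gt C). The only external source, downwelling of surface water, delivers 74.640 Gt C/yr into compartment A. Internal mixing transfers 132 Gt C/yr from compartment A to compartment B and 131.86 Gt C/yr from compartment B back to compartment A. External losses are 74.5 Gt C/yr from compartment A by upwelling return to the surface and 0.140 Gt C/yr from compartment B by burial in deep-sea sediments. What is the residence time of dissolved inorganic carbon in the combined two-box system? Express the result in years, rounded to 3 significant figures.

Treat the two boxes together as one reservoir: the mixing fluxes between them are internal recycling, so τ = ΣM / Σ(external losses).
M_total = 13700 + 25900 = 39600 Gt C.
ΣF_external_out = 74.5 + 0.140 = 74.640 Gt C/yr.
τ = M_total / ΣF_ext = 39600 / 74.640 = 530.5 yr.

531 yr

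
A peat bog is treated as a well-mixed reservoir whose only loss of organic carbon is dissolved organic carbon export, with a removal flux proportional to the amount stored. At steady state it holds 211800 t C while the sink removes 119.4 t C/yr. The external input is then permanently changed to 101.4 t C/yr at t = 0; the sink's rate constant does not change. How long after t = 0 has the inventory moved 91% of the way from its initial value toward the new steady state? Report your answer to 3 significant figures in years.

τ = M₀/F₀ = 211800/119.4 = 1774 yr.
The remaining gap fraction is e^(−t/τ); 91% covered ⇒ e^(−t/τ) = 0.0900.
t = −τ ln(0.0900) = 1774 × 2.408 = 4271 yr.

4270 yr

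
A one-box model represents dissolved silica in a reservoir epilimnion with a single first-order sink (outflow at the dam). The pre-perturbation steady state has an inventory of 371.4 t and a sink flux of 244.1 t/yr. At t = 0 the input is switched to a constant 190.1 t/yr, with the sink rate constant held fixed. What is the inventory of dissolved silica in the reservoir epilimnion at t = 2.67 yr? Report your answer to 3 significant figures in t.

Residence time τ = M₀/F₀ = 1.522 yr. The eventual steady state is M_∞ = M₀·(F₁/F₀) = 371.4 × 190.1/244.1 = 289.24 t.
The anomaly ΔM(t) = M(t) − M_∞ decays as ΔM₀·e^(−t/τ) with ΔM₀ = 371.4 − 289.24 = 82.16 t.
At t = 2.67 yr, e^(−t/τ) = e^(−1.755) = 0.1729, so ΔM = 14.21 t and M = 289.24 + 14.21 = 303.45 t.

303 t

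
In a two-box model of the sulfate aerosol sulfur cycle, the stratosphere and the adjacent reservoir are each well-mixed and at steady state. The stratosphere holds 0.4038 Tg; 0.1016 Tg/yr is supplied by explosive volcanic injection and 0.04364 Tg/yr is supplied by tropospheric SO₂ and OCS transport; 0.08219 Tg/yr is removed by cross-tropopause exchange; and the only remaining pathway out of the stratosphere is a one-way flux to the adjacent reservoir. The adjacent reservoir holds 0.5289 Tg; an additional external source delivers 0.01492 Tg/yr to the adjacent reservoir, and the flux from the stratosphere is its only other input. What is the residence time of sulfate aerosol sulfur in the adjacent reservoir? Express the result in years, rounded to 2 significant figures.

Balance the stratosphere: ΣF_in = 0.1016 + 0.04364 = 0.14524 Tg/yr.
Flux to the adjacent reservoir = ΣF_in − (0.08219) = 0.063050 Tg/yr.
Total input to the adjacent reservoir = 0.063050 + 0.01492 = 0.077970 Tg/yr; at steady state this equals its total output.
τ = M / F = 0.5289 / 0.077970 = 6.783 yr.

6.8 yr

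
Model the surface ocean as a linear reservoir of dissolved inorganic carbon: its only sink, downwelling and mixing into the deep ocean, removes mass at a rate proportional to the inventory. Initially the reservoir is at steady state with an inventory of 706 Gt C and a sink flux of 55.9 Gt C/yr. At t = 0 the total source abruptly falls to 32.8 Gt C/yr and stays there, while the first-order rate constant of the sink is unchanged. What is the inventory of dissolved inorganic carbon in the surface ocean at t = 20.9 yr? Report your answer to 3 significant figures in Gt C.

Residence time τ = M₀/F₀ = 12.63 yr. The eventual steady state is M_∞ = M₀·(F₁/F₀) = 706 × 32.8/55.9 = 414.25 Gt C.
The anomaly ΔM(t) = M(t) − M_∞ decays as ΔM₀·e^(−t/τ) with ΔM₀ = 706 − 414.25 = 291.7 Gt C.
At t = 20.9 yr, e^(−t/τ) = e^(−1.655) = 0.1911, so ΔM = 55.76 Gt C and M = 414.25 + 55.76 = 470.01 Gt C.

470 Gt C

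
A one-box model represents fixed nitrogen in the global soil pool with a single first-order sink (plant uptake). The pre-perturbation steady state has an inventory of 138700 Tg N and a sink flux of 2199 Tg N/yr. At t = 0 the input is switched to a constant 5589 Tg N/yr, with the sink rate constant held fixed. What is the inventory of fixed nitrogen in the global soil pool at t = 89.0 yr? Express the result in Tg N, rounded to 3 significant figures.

300000 Tg N

Residence time τ = M₀/F₀ = 63.07 yr. The eventual steady state is M_∞ = M₀·(F₁/F₀) = 138700 × 5589/2199 = 352520 Tg N.
The anomaly ΔM(t) = M(t) − M_∞ decays as ΔM₀·e^(−t/τ) with ΔM₀ = 138700 − 352520 = −213800 Tg N.
At t = 89.0 yr, e^(−t/τ) = e^(−1.411) = 0.2439, so ΔM = −52150 Tg N and M = 352520 − 52150 = 300370 Tg N.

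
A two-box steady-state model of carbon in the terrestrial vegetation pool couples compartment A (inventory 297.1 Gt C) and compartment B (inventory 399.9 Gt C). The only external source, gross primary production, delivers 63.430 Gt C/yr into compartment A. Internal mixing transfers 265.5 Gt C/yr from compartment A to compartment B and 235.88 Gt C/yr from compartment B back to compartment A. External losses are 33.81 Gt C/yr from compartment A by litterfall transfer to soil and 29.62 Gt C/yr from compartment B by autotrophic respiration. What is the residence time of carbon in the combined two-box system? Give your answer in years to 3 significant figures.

11.0 yr

Residence time in the combined system uses the total inventory and the total *external* removal — internal exchanges between the two boxes cancel.
M_total = 297.1 + 399.9 = 697.00 Gt C.
ΣF_external_out = 33.81 + 29.62 = 63.430 Gt C/yr.
τ = M_total / ΣF_ext = 697.00 / 63.430 = 10.99 yr.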